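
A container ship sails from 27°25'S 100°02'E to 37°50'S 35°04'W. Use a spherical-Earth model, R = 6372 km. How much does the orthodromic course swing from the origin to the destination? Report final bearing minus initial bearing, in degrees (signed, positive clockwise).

At departure: θ₁ = atan2(sin Δλ cos φ₂, cos φ₁ sin φ₂ − sin φ₁ cos φ₂ cos Δλ) = 214.80°
At arrival: θ₂ = atan2(sin Δλ cos φ₁, −cos φ₂ sin φ₁ + sin φ₂ cos φ₁ cos Δλ) = 320.10°
Δθ = θ₂ − θ₁ = +105.3°

+105.3°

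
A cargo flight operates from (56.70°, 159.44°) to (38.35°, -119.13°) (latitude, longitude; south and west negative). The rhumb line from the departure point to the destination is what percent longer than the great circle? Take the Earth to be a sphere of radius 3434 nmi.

Great circle: σ = 0.9487 rad → d_gc = Rσ = 3257.8 nmi
Rhumb: Δφ = -0.3203, Δλ = +1.4212, Δψ = -0.4813, q = Δφ/Δψ = 0.6654 → d_rh = R√(Δφ²+q²Δλ²) = 3428.5 nmi
Excess = (3428.5 − 3257.8) / 3257.8 = 170.7 / 3257.8 = 5.24% ≈ 5.2%

5.2%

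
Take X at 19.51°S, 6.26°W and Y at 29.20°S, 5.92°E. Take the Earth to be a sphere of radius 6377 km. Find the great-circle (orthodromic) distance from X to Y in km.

1638 km

cos σ = sin φ₁ sin φ₂ + cos φ₁ cos φ₂ cos Δλ
      = sin(-19.51°)sin(-29.20°) + cos(-19.51°)cos(-29.20°)cos(12.18°) = 0.9672
σ = 14.713° → d = Rσ = 6377·0.25679 = 1638 km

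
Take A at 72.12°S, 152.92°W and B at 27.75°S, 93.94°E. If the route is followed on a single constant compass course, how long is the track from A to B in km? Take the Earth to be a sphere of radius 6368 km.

8760 km

Δψ = ln[tan(π/4+φ₂/2)/tan(π/4+φ₁/2)] = +1.3451;  Δφ = +0.7744 rad,  Δλ = -1.9747 rad
q = Δφ/Δψ = 0.5757
d = R·√(Δφ² + q²Δλ²) = 6368·1.37557 = 8760 km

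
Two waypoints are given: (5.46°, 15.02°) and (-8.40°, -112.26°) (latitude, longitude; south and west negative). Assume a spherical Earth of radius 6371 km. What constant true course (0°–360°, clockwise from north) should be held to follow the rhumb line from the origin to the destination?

Δψ = ln[tan(π/4+φ₂/2)/tan(π/4+φ₁/2)] = -0.2426
Δλ = -2.2215 rad (taken the short way round)
course = atan2(Δλ, Δψ) = 263.77°

263.8°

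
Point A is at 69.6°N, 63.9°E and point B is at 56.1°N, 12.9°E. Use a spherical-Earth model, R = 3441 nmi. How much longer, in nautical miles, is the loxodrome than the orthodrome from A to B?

Great circle: cos σ = sin φ₁ sin φ₂ + cos φ₁ cos φ₂ cos Δλ,  σ = 0.4503 rad → d_gc = 1549.6 nmi
Rhumb line: Δψ = -0.5270, q = Δφ/Δψ = 0.4471, d_rh = R√(Δφ²+q²Δλ²) = 1591.4 nmi
Excess = 1591.4 − 1549.6 = 41.8 ≈ 42 nmi

42 nmi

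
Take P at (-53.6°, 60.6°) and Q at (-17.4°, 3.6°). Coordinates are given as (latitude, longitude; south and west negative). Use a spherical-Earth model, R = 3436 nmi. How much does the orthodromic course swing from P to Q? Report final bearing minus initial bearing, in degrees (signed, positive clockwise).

+36.7°

At departure: θ₁ = atan2(sin Δλ cos φ₂, cos φ₁ sin φ₂ − sin φ₁ cos φ₂ cos Δλ) = 286.75°
At arrival: θ₂ = atan2(sin Δλ cos φ₁, −cos φ₂ sin φ₁ + sin φ₂ cos φ₁ cos Δλ) = 323.45°
Δθ = θ₂ − θ₁ = +36.7°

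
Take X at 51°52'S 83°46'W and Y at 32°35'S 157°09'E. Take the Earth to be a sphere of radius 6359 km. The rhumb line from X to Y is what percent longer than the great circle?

Great circle: σ = 1.3993 rad → d_gc = Rσ = 8898.0 km
Rhumb: Δφ = +0.3366, Δλ = -2.0784, Δψ = +0.4603, q = Δφ/Δψ = 0.7312 → d_rh = R√(Δφ²+q²Δλ²) = 9897.5 km
Excess = (9897.5 − 8898.0) / 8898.0 = 999.5 / 8898.0 = 11.23% ≈ 11.2%

11.2%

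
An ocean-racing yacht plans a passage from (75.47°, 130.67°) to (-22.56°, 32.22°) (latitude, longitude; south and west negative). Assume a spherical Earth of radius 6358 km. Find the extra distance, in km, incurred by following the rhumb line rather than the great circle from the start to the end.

621 km

Great circle: cos σ = sin φ₁ sin φ₂ + cos φ₁ cos φ₂ cos Δλ,  σ = 1.9882 rad → d_gc = 12641.2 km
Rhumb line: Δψ = -2.4641, q = Δφ/Δψ = 0.6943, d_rh = R√(Δφ²+q²Δλ²) = 13261.8 km
Excess = 13261.8 − 12641.2 = 620.6 ≈ 621 km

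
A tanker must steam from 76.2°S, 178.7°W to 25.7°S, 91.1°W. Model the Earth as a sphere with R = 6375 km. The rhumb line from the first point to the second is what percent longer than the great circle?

Great circle: σ = 1.1261 rad → d_gc = Rσ = 7179.2 km
Rhumb: Δφ = +0.8814, Δλ = +1.5289, Δψ = +1.6475, q = Δφ/Δψ = 0.5350 → d_rh = R√(Δφ²+q²Δλ²) = 7665.7 km
Excess = (7665.7 − 7179.2) / 7179.2 = 486.5 / 7179.2 = 6.78% ≈ 6.8%

6.8%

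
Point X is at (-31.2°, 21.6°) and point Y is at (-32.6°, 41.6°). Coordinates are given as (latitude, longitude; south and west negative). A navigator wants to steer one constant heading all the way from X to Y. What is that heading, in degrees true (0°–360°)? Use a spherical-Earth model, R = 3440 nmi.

Δψ = ln[tan(π/4+φ₂/2)/tan(π/4+φ₁/2)] = -0.0288
Δλ = +0.3491 rad (taken the short way round)
course = atan2(Δλ, Δψ) = 94.71°

94.7°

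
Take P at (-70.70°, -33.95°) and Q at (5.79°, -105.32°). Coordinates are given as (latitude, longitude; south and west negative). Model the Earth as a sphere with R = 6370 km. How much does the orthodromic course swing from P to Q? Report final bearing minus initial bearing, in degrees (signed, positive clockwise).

At departure: θ₁ = atan2(sin Δλ cos φ₂, cos φ₁ sin φ₂ − sin φ₁ cos φ₂ cos Δλ) = 289.47°
At arrival: θ₂ = atan2(sin Δλ cos φ₁, −cos φ₂ sin φ₁ + sin φ₂ cos φ₁ cos Δλ) = 341.75°
Δθ = θ₂ − θ₁ = +52.3°

+52.3°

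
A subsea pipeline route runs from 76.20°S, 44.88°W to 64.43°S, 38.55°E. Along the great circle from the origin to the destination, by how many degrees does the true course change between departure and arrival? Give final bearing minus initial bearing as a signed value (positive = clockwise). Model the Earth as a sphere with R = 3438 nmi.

-80.3°

Initial bearing θ₁ = atan2(sin Δλ cos φ₂, cos φ₁ sin φ₂ − sin φ₁ cos φ₂ cos Δλ) = 111.30°
Final bearing θ₂ = (initial bearing from the destination back to the start) + 180° = 30.99°
Δθ = θ₂ − θ₁ = -80.3°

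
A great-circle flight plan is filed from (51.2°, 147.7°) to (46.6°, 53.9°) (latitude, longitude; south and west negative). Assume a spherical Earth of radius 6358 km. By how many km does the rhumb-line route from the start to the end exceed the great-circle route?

Great circle: cos σ = sin φ₁ sin φ₂ + cos φ₁ cos φ₂ cos Δλ,  σ = 1.0031 rad → d_gc = 6377.5 km
Rhumb line: Δψ = -0.1222, q = Δφ/Δψ = 0.6567, d_rh = R√(Δφ²+q²Δλ²) = 6854.8 km
Excess = 6854.8 − 6377.5 = 477.3 ≈ 477 km

477 km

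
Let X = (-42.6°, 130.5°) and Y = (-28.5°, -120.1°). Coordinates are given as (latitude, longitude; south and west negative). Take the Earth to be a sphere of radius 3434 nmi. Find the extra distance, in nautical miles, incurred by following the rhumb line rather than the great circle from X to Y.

352 nmi

Great circle: cos σ = sin φ₁ sin φ₂ + cos φ₁ cos φ₂ cos Δλ,  σ = 1.4625 rad → d_gc = 5022.2 nmi
Rhumb line: Δψ = +0.3040, q = Δφ/Δψ = 0.8094, d_rh = R√(Δφ²+q²Δλ²) = 5374.2 nmi
Excess = 5374.2 − 5022.2 = 352.0 ≈ 352 nmi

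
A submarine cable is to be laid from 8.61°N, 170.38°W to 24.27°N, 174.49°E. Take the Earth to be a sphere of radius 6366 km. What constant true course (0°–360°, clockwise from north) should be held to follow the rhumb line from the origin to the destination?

Meridional parts: M(φ₁)=+0.1508, M(φ₂)=+0.4369 → ΔM = +0.2860;  Δλ = -0.2641 rad
tan C = Δλ / ΔM = -0.9233 → C = 317.28°

317.3°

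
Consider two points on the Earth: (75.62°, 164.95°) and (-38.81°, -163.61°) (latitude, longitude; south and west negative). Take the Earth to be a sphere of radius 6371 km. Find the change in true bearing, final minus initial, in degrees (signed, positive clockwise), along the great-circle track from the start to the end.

Initial bearing θ₁ = atan2(sin Δλ cos φ₂, cos φ₁ sin φ₂ − sin φ₁ cos φ₂ cos Δλ) = 153.06°
Final bearing θ₂ = (initial bearing from the destination back to the start) + 180° = 171.70°
Δθ = θ₂ − θ₁ = +18.6°

+18.6°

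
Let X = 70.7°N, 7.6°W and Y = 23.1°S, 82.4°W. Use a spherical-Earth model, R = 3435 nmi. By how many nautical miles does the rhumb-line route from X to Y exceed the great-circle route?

141 nmi

Great circle: cos σ = sin φ₁ sin φ₂ + cos φ₁ cos φ₂ cos Δλ,  σ = 1.8656 rad → d_gc = 6408.4 nmi
Rhumb line: Δψ = -2.1863, q = Δφ/Δψ = 0.7488, d_rh = R√(Δφ²+q²Δλ²) = 6549.8 nmi
Excess = 6549.8 − 6408.4 = 141.4 ≈ 141 nmi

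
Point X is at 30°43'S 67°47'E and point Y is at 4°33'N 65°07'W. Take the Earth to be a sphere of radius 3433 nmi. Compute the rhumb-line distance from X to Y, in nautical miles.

Δψ = ln[tan(π/4+φ₂/2)/tan(π/4+φ₁/2)] = +0.6433;  Δφ = +0.6155 rad,  Δλ = -2.3195 rad
q = Δφ/Δψ = 0.9568
d = R·√(Δφ² + q²Δλ²) = 3433·2.30315 = 7907 nmi

7907 nmi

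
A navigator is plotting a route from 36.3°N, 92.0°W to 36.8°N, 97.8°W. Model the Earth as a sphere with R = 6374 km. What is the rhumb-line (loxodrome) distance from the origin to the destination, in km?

521 km

Rhumb course C = atan2(Δλ, Δψ) with Δψ = ln[tan(π/4+φ₂/2)/tan(π/4+φ₁/2)] = +0.0109, Δλ = -0.1012 → C = 276.13°
d = R·|Δφ| / |cos C| = 6374·0.00873 / 0.10670 = 521 km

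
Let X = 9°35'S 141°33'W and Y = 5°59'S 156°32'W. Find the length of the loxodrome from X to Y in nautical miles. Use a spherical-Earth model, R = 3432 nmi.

915 nmi

Δψ = ln[tan(π/4+φ₂/2)/tan(π/4+φ₁/2)] = +0.0634;  Δφ = +0.0628 rad,  Δλ = -0.2615 rad
q = Δφ/Δψ = 0.9906
d = R·√(Δφ² + q²Δλ²) = 3432·0.26657 = 915 nmi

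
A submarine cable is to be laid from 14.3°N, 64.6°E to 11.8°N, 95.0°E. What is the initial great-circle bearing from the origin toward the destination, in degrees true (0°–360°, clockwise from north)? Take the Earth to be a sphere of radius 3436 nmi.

θ = atan2( sin Δλ·cos φ₂ ,  cos φ₁ sin φ₂ − sin φ₁ cos φ₂ cos Δλ )
  = atan2(+0.4953, -0.0104) = 91.20°

91.2°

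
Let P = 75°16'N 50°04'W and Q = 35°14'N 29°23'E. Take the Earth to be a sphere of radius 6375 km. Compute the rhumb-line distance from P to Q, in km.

6296 km

Rhumb course C = atan2(Δλ, Δψ) with Δψ = ln[tan(π/4+φ₂/2)/tan(π/4+φ₁/2)] = -1.3879, Δλ = +1.3867 → C = 135.03°
d = R·|Δφ| / |cos C| = 6375·0.69871 / 0.70743 = 6296 km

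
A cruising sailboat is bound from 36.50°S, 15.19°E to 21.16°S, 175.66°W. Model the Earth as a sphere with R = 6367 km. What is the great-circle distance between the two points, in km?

cos σ = sin φ₁ sin φ₂ + cos φ₁ cos φ₂ cos Δλ
      = sin(-36.50°)sin(-21.16°) + cos(-36.50°)cos(-21.16°)cos(169.15°) = -0.5215
σ = 121.436° → d = Rσ = 6367·2.11945 = 13495 km

13495 km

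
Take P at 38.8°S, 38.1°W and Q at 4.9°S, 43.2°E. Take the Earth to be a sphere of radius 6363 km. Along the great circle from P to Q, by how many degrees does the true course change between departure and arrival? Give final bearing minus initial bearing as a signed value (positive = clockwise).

-36.9°

At departure: θ₁ = atan2(sin Δλ cos φ₂, cos φ₁ sin φ₂ − sin φ₁ cos φ₂ cos Δλ) = 88.38°
At arrival: θ₂ = atan2(sin Δλ cos φ₁, −cos φ₂ sin φ₁ + sin φ₂ cos φ₁ cos Δλ) = 51.43°
Δθ = θ₂ − θ₁ = -36.9°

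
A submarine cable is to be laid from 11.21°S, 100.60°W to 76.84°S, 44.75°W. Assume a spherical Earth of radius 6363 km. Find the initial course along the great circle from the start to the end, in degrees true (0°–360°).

168.6°

θ = atan2( sin Δλ·cos φ₂ ,  cos φ₁ sin φ₂ − sin φ₁ cos φ₂ cos Δλ )
  = atan2(+0.1884, -0.9303) = 168.55°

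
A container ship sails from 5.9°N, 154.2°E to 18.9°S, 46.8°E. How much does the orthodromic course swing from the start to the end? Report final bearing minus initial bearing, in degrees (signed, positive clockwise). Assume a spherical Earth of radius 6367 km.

Initial bearing θ₁ = atan2(sin Δλ cos φ₂, cos φ₁ sin φ₂ − sin φ₁ cos φ₂ cos Δλ) = 252.01°
Final bearing θ₂ = (initial bearing from the destination back to the start) + 180° = 269.95°
Δθ = θ₂ − θ₁ = +17.9°

+17.9°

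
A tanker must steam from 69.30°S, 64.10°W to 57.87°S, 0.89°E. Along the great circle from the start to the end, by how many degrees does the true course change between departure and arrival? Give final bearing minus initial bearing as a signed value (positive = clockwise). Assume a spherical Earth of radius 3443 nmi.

Initial bearing θ₁ = atan2(sin Δλ cos φ₂, cos φ₁ sin φ₂ − sin φ₁ cos φ₂ cos Δλ) = 100.46°
Final bearing θ₂ = (initial bearing from the destination back to the start) + 180° = 40.81°
Δθ = θ₂ − θ₁ = -59.7°

-59.7°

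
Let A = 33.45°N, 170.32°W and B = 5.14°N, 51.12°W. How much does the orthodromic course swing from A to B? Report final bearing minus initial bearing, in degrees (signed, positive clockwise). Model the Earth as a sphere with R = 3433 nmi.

+60.3°

Initial bearing θ₁ = atan2(sin Δλ cos φ₂, cos φ₁ sin φ₂ − sin φ₁ cos φ₂ cos Δλ) = 68.49°
Final bearing θ₂ = (initial bearing from the destination back to the start) + 180° = 128.79°
Δθ = θ₂ − θ₁ = +60.3°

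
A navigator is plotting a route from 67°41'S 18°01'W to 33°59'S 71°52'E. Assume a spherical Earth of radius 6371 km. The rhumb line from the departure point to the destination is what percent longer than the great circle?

7.2%

Great circle: σ = 1.0266 rad → d_gc = Rσ = 6540.5 km
Rhumb: Δφ = +0.5882, Δλ = +1.5688, Δψ = +0.9920, q = Δφ/Δψ = 0.5929 → d_rh = R√(Δφ²+q²Δλ²) = 7011.5 km
Excess = (7011.5 − 6540.5) / 6540.5 = 471.0 / 6540.5 = 7.20% ≈ 7.2%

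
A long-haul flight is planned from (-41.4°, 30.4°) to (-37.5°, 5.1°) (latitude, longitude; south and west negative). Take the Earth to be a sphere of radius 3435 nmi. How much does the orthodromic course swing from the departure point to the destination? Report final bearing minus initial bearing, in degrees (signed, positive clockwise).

+16.2°

At departure: θ₁ = atan2(sin Δλ cos φ₂, cos φ₁ sin φ₂ − sin φ₁ cos φ₂ cos Δλ) = 272.99°
At arrival: θ₂ = atan2(sin Δλ cos φ₁, −cos φ₂ sin φ₁ + sin φ₂ cos φ₁ cos Δλ) = 289.23°
Δθ = θ₂ − θ₁ = +16.2°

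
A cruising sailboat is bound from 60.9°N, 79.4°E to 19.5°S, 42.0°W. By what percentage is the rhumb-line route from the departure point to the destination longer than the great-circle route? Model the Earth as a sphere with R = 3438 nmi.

5.4%

Great circle: σ = 2.1300 rad → d_gc = Rσ = 7323.0 nmi
Rhumb: Δφ = -1.4032, Δλ = -2.1188, Δψ = -1.6959, q = Δφ/Δψ = 0.8274 → d_rh = R√(Δφ²+q²Δλ²) = 7720.4 nmi
Excess = (7720.4 − 7323.0) / 7323.0 = 397.4 / 7323.0 = 5.43% ≈ 5.4%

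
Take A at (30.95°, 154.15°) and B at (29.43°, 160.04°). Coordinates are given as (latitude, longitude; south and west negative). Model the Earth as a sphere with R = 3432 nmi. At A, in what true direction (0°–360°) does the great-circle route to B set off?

N = sin Δλ·cos φ₂ = +0.0894;  D = cos φ₁ sin φ₂ − sin φ₁ cos φ₂ cos Δλ = -0.0242
initial course = atan2(N, D) = 105.13°

105.1°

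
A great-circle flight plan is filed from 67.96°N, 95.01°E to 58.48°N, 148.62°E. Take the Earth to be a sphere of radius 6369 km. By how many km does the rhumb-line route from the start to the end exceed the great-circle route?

Great circle: cos σ = sin φ₁ sin φ₂ + cos φ₁ cos φ₂ cos Δλ,  σ = 0.4358 rad → d_gc = 2775.3 km
Rhumb line: Δψ = -0.3710, q = Δφ/Δψ = 0.4460, d_rh = R√(Δφ²+q²Δλ²) = 2859.0 km
Excess = 2859.0 − 2775.3 = 83.7 ≈ 84 km

84 km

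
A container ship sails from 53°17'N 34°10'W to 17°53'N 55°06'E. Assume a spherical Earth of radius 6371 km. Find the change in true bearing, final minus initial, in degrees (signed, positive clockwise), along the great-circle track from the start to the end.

+62.2°

At departure: θ₁ = atan2(sin Δλ cos φ₂, cos φ₁ sin φ₂ − sin φ₁ cos φ₂ cos Δλ) = 79.65°
At arrival: θ₂ = atan2(sin Δλ cos φ₁, −cos φ₂ sin φ₁ + sin φ₂ cos φ₁ cos Δλ) = 141.83°
Δθ = θ₂ − θ₁ = +62.2°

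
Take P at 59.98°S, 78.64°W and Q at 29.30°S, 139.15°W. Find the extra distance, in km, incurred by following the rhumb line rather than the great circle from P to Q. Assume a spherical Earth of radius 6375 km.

Great circle: cos σ = sin φ₁ sin φ₂ + cos φ₁ cos φ₂ cos Δλ,  σ = 0.8782 rad → d_gc = 5598.8 km
Rhumb line: Δψ = +0.7810, q = Δφ/Δψ = 0.6856, d_rh = R√(Δφ²+q²Δλ²) = 5741.0 km
Excess = 5741.0 − 5598.8 = 142.2 ≈ 142 km

142 km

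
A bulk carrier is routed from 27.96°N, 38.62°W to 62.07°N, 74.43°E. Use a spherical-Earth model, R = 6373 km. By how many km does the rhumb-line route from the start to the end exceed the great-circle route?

Great circle: cos σ = sin φ₁ sin φ₂ + cos φ₁ cos φ₂ cos Δλ,  σ = 1.3158 rad → d_gc = 8385.5 km
Rhumb line: Δψ = +0.8830, q = Δφ/Δψ = 0.6742, d_rh = R√(Δφ²+q²Δλ²) = 9288.3 km
Excess = 9288.3 − 8385.5 = 902.8 ≈ 903 km

903 km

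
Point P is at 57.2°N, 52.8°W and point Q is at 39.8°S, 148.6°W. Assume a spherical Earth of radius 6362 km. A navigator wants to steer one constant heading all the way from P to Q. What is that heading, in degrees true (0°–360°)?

Δψ = ln[tan(π/4+φ₂/2)/tan(π/4+φ₁/2)] = -1.9815
Δλ = -1.6720 rad (taken the short way round)
course = atan2(Δλ, Δψ) = 220.16°

220.2°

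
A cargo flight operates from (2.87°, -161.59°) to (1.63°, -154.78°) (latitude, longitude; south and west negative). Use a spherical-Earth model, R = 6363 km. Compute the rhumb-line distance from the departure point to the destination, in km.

768 km

Rhumb course C = atan2(Δλ, Δψ) with Δψ = ln[tan(π/4+φ₂/2)/tan(π/4+φ₁/2)] = -0.0217, Δλ = +0.1189 → C = 100.33°
d = R·|Δφ| / |cos C| = 6363·0.02164 / 0.17928 = 768 km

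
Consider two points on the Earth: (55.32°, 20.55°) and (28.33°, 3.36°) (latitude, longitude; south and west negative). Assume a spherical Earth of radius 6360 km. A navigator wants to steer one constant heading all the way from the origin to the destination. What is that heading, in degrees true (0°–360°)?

Meridional parts: M(φ₁)=+1.1640, M(φ₂)=+0.5159 → ΔM = -0.6481;  Δλ = -0.3000 rad
tan C = Δλ / ΔM = +0.4629 → C = 204.84°

204.8°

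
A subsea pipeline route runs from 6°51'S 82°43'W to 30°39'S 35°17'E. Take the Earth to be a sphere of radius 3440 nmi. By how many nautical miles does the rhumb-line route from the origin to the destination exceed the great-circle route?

203 nmi

Great circle: cos σ = sin φ₁ sin φ₂ + cos φ₁ cos φ₂ cos Δλ,  σ = 1.9179 rad → d_gc = 6597.7 nmi
Rhumb line: Δψ = -0.4426, q = Δφ/Δψ = 0.9385, d_rh = R√(Δφ²+q²Δλ²) = 6800.8 nmi
Excess = 6800.8 − 6597.7 = 203.1 ≈ 203 nmi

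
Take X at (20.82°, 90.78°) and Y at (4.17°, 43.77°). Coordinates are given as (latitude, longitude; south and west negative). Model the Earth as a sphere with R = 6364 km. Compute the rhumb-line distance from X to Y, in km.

Δψ = ln[tan(π/4+φ₂/2)/tan(π/4+φ₁/2)] = -0.2988;  Δφ = -0.2906 rad,  Δλ = -0.8205 rad
q = Δφ/Δψ = 0.9725
d = R·√(Δφ² + q²Δλ²) = 6364·0.84921 = 5404 km

5404 km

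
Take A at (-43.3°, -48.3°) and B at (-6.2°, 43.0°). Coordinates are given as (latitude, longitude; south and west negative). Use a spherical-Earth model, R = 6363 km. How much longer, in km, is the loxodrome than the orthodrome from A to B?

247 km

Great circle: cos σ = sin φ₁ sin φ₂ + cos φ₁ cos φ₂ cos Δλ,  σ = 1.5131 rad → d_gc = 9627.9 km
Rhumb line: Δψ = +0.7316, q = Δφ/Δψ = 0.8851, d_rh = R√(Δφ²+q²Δλ²) = 9874.7 km
Excess = 9874.7 − 9627.9 = 246.8 ≈ 247 km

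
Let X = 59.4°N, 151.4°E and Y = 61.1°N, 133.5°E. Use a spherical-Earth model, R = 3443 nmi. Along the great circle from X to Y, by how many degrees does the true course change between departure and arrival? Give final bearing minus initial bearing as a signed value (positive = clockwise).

-15.6°

At departure: θ₁ = atan2(sin Δλ cos φ₂, cos φ₁ sin φ₂ − sin φ₁ cos φ₂ cos Δλ) = 288.54°
At arrival: θ₂ = atan2(sin Δλ cos φ₁, −cos φ₂ sin φ₁ + sin φ₂ cos φ₁ cos Δλ) = 272.96°
Δθ = θ₂ − θ₁ = -15.6°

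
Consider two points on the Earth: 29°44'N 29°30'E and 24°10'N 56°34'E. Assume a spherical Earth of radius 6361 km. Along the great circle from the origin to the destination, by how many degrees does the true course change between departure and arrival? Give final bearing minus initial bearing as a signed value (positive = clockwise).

At departure: θ₁ = atan2(sin Δλ cos φ₂, cos φ₁ sin φ₂ − sin φ₁ cos φ₂ cos Δλ) = 96.52°
At arrival: θ₂ = atan2(sin Δλ cos φ₁, −cos φ₂ sin φ₁ + sin φ₂ cos φ₁ cos Δλ) = 108.99°
Δθ = θ₂ − θ₁ = +12.5°

+12.5°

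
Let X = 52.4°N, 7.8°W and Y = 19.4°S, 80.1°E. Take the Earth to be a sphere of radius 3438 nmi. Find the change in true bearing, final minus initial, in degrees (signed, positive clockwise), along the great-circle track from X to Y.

At departure: θ₁ = atan2(sin Δλ cos φ₂, cos φ₁ sin φ₂ − sin φ₁ cos φ₂ cos Δλ) = 103.72°
At arrival: θ₂ = atan2(sin Δλ cos φ₁, −cos φ₂ sin φ₁ + sin φ₂ cos φ₁ cos Δλ) = 141.07°
Δθ = θ₂ − θ₁ = +37.4°

+37.4°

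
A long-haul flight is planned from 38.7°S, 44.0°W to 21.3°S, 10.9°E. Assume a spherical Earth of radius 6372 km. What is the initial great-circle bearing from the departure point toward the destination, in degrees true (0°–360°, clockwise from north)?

θ = atan2( sin Δλ·cos φ₂ ,  cos φ₁ sin φ₂ − sin φ₁ cos φ₂ cos Δλ )
  = atan2(+0.7623, +0.0515) = 86.14°

86.1°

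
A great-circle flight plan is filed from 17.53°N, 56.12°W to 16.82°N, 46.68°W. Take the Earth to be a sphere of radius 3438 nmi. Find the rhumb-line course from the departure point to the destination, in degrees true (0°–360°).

94.5°

Δψ = ln[tan(π/4+φ₂/2)/tan(π/4+φ₁/2)] = -0.0130
Δλ = +0.1648 rad (taken the short way round)
course = atan2(Δλ, Δψ) = 94.50°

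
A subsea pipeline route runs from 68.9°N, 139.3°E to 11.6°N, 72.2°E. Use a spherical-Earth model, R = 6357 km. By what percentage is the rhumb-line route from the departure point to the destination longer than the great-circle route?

Great circle: σ = 1.2400 rad → d_gc = Rσ = 7882.5 km
Rhumb: Δφ = -1.0001, Δλ = -1.1711, Δψ = -1.4769, q = Δφ/Δψ = 0.6772 → d_rh = R√(Δφ²+q²Δλ²) = 8113.7 km
Excess = (8113.7 − 7882.5) / 7882.5 = 231.2 / 7882.5 = 2.93% ≈ 2.9%

2.9%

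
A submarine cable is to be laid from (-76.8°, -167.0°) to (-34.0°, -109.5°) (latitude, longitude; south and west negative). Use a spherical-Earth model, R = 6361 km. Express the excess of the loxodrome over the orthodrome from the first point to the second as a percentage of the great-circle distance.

Great circle: σ = 0.8683 rad → d_gc = Rσ = 5523.2 km
Rhumb: Δφ = +0.7470, Δλ = +1.0036, Δψ = +1.5251, q = Δφ/Δψ = 0.4898 → d_rh = R√(Δφ²+q²Δλ²) = 5688.2 km
Excess = (5688.2 − 5523.2) / 5523.2 = 165.0 / 5523.2 = 2.99% ≈ 3.0%

3.0%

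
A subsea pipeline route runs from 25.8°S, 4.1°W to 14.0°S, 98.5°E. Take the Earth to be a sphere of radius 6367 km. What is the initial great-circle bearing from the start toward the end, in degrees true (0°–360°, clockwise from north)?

108.1°

θ = atan2( sin Δλ·cos φ₂ ,  cos φ₁ sin φ₂ − sin φ₁ cos φ₂ cos Δλ )
  = atan2(+0.9469, -0.3099) = 108.12°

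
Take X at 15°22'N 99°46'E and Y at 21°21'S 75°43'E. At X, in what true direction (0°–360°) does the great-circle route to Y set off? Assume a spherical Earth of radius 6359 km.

N = sin Δλ·cos φ₂ = -0.3796;  D = cos φ₁ sin φ₂ − sin φ₁ cos φ₂ cos Δλ = -0.5764
initial course = atan2(N, D) = 213.36°

213.4°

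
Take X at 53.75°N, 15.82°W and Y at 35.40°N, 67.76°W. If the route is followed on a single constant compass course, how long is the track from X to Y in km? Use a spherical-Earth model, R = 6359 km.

Δψ = ln[tan(π/4+φ₂/2)/tan(π/4+φ₁/2)] = -0.4554;  Δφ = -0.3203 rad,  Δλ = -0.9065 rad
q = Δφ/Δψ = 0.7033
d = R·√(Δφ² + q²Δλ²) = 6359·0.71346 = 4537 km

4537 km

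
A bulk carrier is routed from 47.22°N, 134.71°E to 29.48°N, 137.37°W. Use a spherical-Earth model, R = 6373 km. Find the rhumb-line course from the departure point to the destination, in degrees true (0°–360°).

Δψ = ln[tan(π/4+φ₂/2)/tan(π/4+φ₁/2)] = -0.3984
Δλ = +1.5345 rad (taken the short way round)
course = atan2(Δλ, Δψ) = 104.56°

104.6°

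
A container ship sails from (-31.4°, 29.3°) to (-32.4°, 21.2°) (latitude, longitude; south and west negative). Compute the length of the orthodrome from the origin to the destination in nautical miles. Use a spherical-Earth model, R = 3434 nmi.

cos σ = sin φ₁ sin φ₂ + cos φ₁ cos φ₂ cos Δλ
      = sin(-31.40°)sin(-32.40°) + cos(-31.40°)cos(-32.40°)cos(-8.10°) = 0.9927
σ = 6.947° → d = Rσ = 3434·0.12125 = 416 nmi

416 nmi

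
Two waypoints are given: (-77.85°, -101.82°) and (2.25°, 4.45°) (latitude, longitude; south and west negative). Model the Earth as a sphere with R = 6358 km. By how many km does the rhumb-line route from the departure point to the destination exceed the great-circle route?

Great circle: cos σ = sin φ₁ sin φ₂ + cos φ₁ cos φ₂ cos Δλ,  σ = 1.6683 rad → d_gc = 10606.7 km
Rhumb line: Δψ = +2.2796, q = Δφ/Δψ = 0.6133, d_rh = R√(Δφ²+q²Δλ²) = 11459.0 km
Excess = 11459.0 − 10606.7 = 852.3 ≈ 852 km

852 km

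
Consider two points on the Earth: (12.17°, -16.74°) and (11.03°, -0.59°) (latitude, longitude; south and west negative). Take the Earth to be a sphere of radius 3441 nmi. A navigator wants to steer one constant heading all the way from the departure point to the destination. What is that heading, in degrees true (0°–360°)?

94.1°

Δψ = ln[tan(π/4+φ₂/2)/tan(π/4+φ₁/2)] = -0.0203
Δλ = +0.2819 rad (taken the short way round)
course = atan2(Δλ, Δψ) = 94.12°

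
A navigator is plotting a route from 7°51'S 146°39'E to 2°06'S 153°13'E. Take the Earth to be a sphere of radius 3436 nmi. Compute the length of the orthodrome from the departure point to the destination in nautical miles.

cos σ = sin φ₁ sin φ₂ + cos φ₁ cos φ₂ cos Δλ
      = sin(-7.85°)sin(-2.10°) + cos(-7.85°)cos(-2.10°)cos(6.57°) = 0.9885
σ = 8.708° → d = Rσ = 3436·0.15198 = 522 nmi

522 nmi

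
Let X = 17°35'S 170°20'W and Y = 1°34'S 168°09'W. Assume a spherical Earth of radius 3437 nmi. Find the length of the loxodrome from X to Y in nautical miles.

969 nmi

Δψ = ln[tan(π/4+φ₂/2)/tan(π/4+φ₁/2)] = +0.2845;  Δφ = +0.2795 rad,  Δλ = +0.0381 rad
q = Δφ/Δψ = 0.9827
d = R·√(Δφ² + q²Δλ²) = 3437·0.28204 = 969 nmi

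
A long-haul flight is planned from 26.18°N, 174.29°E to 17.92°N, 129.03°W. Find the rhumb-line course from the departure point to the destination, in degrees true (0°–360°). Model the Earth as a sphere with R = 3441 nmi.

98.9°

Δψ = ln[tan(π/4+φ₂/2)/tan(π/4+φ₁/2)] = -0.1557
Δλ = +0.9893 rad (taken the short way round)
course = atan2(Δλ, Δψ) = 98.95°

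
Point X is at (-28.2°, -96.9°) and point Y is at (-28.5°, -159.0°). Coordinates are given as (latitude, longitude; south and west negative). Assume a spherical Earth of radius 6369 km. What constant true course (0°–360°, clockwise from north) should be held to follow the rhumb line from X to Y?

Δψ = ln[tan(π/4+φ₂/2)/tan(π/4+φ₁/2)] = -0.0059
Δλ = -1.0838 rad (taken the short way round)
course = atan2(Δλ, Δψ) = 269.69°

269.7°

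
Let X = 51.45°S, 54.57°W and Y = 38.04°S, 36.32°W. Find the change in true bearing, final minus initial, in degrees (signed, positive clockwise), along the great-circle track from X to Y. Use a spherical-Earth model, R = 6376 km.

At departure: θ₁ = atan2(sin Δλ cos φ₂, cos φ₁ sin φ₂ − sin φ₁ cos φ₂ cos Δλ) = 50.83°
At arrival: θ₂ = atan2(sin Δλ cos φ₁, −cos φ₂ sin φ₁ + sin φ₂ cos φ₁ cos Δλ) = 37.84°
Δθ = θ₂ − θ₁ = -13.0°

-13.0°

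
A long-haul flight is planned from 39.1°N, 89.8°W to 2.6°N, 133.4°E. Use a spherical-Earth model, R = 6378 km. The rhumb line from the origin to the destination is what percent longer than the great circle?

Great circle: σ = 2.1371 rad → d_gc = Rσ = 13630.5 km
Rhumb: Δφ = -0.6370, Δλ = -2.3876, Δψ = -0.6971, q = Δφ/Δψ = 0.9138 → d_rh = R√(Δφ²+q²Δλ²) = 14496.5 km
Excess = (14496.5 − 13630.5) / 13630.5 = 866.0 / 13630.5 = 6.353% ≈ 6.4%

6.4%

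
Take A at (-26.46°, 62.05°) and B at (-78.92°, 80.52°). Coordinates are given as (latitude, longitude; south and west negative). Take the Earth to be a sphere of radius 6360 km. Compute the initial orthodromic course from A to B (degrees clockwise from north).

θ = atan2( sin Δλ·cos φ₂ ,  cos φ₁ sin φ₂ − sin φ₁ cos φ₂ cos Δλ )
  = atan2(+0.0609, -0.7973) = 175.63°

175.6°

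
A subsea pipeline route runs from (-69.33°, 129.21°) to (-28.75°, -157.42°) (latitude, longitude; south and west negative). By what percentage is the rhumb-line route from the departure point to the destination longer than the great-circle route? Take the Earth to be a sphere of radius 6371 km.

4.4%

Great circle: σ = 1.0020 rad → d_gc = Rσ = 6383.9 km
Rhumb: Δφ = +0.7083, Δλ = +1.2805, Δψ = +1.1775, q = Δφ/Δψ = 0.6015 → d_rh = R√(Δφ²+q²Δλ²) = 6666.4 km
Excess = (6666.4 − 6383.9) / 6383.9 = 282.5 / 6383.9 = 4.43% ≈ 4.4%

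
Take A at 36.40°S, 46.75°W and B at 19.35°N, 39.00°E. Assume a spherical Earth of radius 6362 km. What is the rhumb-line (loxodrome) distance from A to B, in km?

10939 km

Δψ = ln[tan(π/4+φ₂/2)/tan(π/4+φ₁/2)] = +1.0273;  Δφ = +0.9730 rad,  Δλ = +1.4966 rad
q = Δφ/Δψ = 0.9472
d = R·√(Δφ² + q²Δλ²) = 6362·1.71941 = 10939 km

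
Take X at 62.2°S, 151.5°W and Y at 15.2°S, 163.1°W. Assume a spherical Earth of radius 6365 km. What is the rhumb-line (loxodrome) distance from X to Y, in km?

Δψ = ln[tan(π/4+φ₂/2)/tan(π/4+φ₁/2)] = +1.1280;  Δφ = +0.8203 rad,  Δλ = -0.2025 rad
q = Δφ/Δψ = 0.7272
d = R·√(Δφ² + q²Δλ²) = 6365·0.83341 = 5305 km

5305 km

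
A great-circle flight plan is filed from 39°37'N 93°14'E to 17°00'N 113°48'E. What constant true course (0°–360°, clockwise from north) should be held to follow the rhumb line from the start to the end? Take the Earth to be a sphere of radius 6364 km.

141.6°

Δψ = ln[tan(π/4+φ₂/2)/tan(π/4+φ₁/2)] = -0.4530
Δλ = +0.3590 rad (taken the short way round)
course = atan2(Δλ, Δψ) = 141.61°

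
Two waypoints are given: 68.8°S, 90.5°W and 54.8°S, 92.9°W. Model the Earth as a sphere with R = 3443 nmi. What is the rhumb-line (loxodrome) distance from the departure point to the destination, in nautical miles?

Rhumb course C = atan2(Δλ, Δψ) with Δψ = ln[tan(π/4+φ₂/2)/tan(π/4+φ₁/2)] = +0.5277, Δλ = -0.0419 → C = 355.46°
d = R·|Δφ| / |cos C| = 3443·0.24435 / 0.99686 = 844 nmi

844 nmi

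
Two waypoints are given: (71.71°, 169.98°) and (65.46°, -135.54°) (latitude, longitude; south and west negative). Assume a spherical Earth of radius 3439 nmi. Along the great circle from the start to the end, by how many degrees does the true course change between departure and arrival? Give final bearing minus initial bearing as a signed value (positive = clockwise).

+51.3°

At departure: θ₁ = atan2(sin Δλ cos φ₂, cos φ₁ sin φ₂ − sin φ₁ cos φ₂ cos Δλ) = 80.53°
At arrival: θ₂ = atan2(sin Δλ cos φ₁, −cos φ₂ sin φ₁ + sin φ₂ cos φ₁ cos Δλ) = 131.81°
Δθ = θ₂ − θ₁ = +51.3°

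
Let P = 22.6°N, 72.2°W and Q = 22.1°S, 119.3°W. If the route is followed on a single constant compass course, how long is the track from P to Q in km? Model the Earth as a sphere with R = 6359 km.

7110 km

Δψ = ln[tan(π/4+φ₂/2)/tan(π/4+φ₁/2)] = -0.8007;  Δφ = -0.7802 rad,  Δλ = -0.8221 rad
q = Δφ/Δψ = 0.9743
d = R·√(Δφ² + q²Δλ²) = 6359·1.11809 = 7110 km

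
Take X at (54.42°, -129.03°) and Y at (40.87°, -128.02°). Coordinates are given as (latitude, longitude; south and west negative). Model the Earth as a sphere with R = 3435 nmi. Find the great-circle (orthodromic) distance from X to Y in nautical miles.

Haversine: a = sin²(Δφ/2)+cos φ₁ cos φ₂ sin²(Δλ/2) = 0.01395;  σ = 2·atan2(√a,√(1−a))
σ = 13.567° → d = Rσ = 3435·0.23678 = 813 nmi

813 nmi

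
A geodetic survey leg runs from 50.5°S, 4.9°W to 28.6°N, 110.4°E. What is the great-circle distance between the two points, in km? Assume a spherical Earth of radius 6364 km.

14156 km

cos σ = sin φ₁ sin φ₂ + cos φ₁ cos φ₂ cos Δλ
      = sin(-50.50°)sin(28.60°) + cos(-50.50°)cos(28.60°)cos(115.30°) = -0.6080
σ = 127.448° → d = Rσ = 6364·2.22438 = 14156 km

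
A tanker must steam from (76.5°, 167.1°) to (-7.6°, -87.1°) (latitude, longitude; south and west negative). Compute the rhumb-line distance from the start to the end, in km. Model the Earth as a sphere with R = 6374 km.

Rhumb course C = atan2(Δλ, Δψ) with Δψ = ln[tan(π/4+φ₂/2)/tan(π/4+φ₁/2)] = -2.2671, Δλ = +1.8466 → C = 140.84°
d = R·|Δφ| / |cos C| = 6374·1.46782 / 0.77535 = 12067 km

12067 km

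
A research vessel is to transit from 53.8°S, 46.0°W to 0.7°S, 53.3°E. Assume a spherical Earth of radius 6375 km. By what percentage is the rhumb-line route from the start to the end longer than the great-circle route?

Great circle: σ = 1.6565 rad → d_gc = Rσ = 10560.1 km
Rhumb: Δφ = +0.9268, Δλ = +1.7331, Δψ = +1.1060, q = Δφ/Δψ = 0.8379 → d_rh = R√(Δφ²+q²Δλ²) = 10982.4 km
Excess = (10982.4 − 10560.1) / 10560.1 = 422.3 / 10560.1 = 4.00% ≈ 4.0%

4.0%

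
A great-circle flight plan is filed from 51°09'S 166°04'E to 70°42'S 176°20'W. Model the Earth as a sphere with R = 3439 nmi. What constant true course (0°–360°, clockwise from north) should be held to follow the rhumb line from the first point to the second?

Δψ = ln[tan(π/4+φ₂/2)/tan(π/4+φ₁/2)] = -0.7295
Δλ = +0.3072 rad (taken the short way round)
course = atan2(Δλ, Δψ) = 157.16°

157.2°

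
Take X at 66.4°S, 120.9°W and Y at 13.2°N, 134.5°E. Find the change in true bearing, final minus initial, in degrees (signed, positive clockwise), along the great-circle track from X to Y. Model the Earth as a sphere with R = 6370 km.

At departure: θ₁ = atan2(sin Δλ cos φ₂, cos φ₁ sin φ₂ − sin φ₁ cos φ₂ cos Δλ) = 261.94°
At arrival: θ₂ = atan2(sin Δλ cos φ₁, −cos φ₂ sin φ₁ + sin φ₂ cos φ₁ cos Δλ) = 335.97°
Δθ = θ₂ − θ₁ = +74.0°

+74.0°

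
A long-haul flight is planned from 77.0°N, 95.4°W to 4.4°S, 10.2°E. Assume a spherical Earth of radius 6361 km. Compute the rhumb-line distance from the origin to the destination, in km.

11684 km

Rhumb course C = atan2(Δλ, Δψ) with Δψ = ln[tan(π/4+φ₂/2)/tan(π/4+φ₁/2)] = -2.2490, Δλ = +1.8431 → C = 140.67°
d = R·|Δφ| / |cos C| = 6361·1.42070 / 0.77345 = 11684 km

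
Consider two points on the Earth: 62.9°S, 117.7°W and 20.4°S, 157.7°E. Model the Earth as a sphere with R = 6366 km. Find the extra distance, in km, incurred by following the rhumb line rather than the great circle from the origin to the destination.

381 km

Great circle: cos σ = sin φ₁ sin φ₂ + cos φ₁ cos φ₂ cos Δλ,  σ = 1.2127 rad → d_gc = 7720.09 km
Rhumb line: Δψ = +1.0591, q = Δφ/Δψ = 0.7004, d_rh = R√(Δφ²+q²Δλ²) = 8101.55 km
Excess = 8101.55 − 7720.09 = 381.46 ≈ 381 km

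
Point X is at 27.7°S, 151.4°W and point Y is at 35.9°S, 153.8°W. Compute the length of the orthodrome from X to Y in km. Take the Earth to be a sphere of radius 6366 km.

939 km

cos σ = sin φ₁ sin φ₂ + cos φ₁ cos φ₂ cos Δλ
      = sin(-27.70°)sin(-35.90°) + cos(-27.70°)cos(-35.90°)cos(-2.40°) = 0.9891
σ = 8.449° → d = Rσ = 6366·0.14746 = 939 km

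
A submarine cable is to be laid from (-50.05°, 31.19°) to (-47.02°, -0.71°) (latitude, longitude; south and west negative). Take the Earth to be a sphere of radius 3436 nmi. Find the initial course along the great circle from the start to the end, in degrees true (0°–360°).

265.9°

N = sin Δλ·cos φ₂ = -0.3603;  D = cos φ₁ sin φ₂ − sin φ₁ cos φ₂ cos Δλ = -0.0261
initial course = atan2(N, D) = 265.86°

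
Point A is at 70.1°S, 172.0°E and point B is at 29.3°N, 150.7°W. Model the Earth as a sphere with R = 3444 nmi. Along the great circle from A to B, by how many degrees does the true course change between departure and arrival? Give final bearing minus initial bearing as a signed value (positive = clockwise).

At departure: θ₁ = atan2(sin Δλ cos φ₂, cos φ₁ sin φ₂ − sin φ₁ cos φ₂ cos Δλ) = 32.84°
At arrival: θ₂ = atan2(sin Δλ cos φ₁, −cos φ₂ sin φ₁ + sin φ₂ cos φ₁ cos Δλ) = 12.22°
Δθ = θ₂ − θ₁ = -20.6°

-20.6°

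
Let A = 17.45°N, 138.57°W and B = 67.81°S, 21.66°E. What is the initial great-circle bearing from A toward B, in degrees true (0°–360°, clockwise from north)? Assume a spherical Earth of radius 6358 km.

170.7°

θ = atan2( sin Δλ·cos φ₂ ,  cos φ₁ sin φ₂ − sin φ₁ cos φ₂ cos Δλ )
  = atan2(+0.1277, -0.7767) = 170.66°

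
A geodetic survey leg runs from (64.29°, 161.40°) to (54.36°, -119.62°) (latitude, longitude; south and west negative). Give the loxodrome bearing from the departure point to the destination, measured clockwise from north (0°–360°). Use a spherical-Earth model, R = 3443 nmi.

104.0°

Δψ = ln[tan(π/4+φ₂/2)/tan(π/4+φ₁/2)] = -0.3426
Δλ = +1.3785 rad (taken the short way round)
course = atan2(Δλ, Δψ) = 103.96°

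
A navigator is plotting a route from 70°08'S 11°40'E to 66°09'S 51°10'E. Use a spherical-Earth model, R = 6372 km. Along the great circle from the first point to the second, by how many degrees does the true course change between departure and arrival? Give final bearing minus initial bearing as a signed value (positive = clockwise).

Initial bearing θ₁ = atan2(sin Δλ cos φ₂, cos φ₁ sin φ₂ − sin φ₁ cos φ₂ cos Δλ) = 93.87°
Final bearing θ₂ = (initial bearing from the destination back to the start) + 180° = 56.99°
Δθ = θ₂ − θ₁ = -36.9°

-36.9°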